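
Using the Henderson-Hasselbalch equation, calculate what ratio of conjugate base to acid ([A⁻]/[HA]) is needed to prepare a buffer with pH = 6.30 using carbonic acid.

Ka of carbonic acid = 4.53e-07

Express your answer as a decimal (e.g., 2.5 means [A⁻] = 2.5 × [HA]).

pKa = -log(4.53e-07) = 6.3439. pH = pKa + log([A⁻]/[HA]), so log([A⁻]/[HA]) = pH − pKa = 6.30 − 6.3439 = -0.0439. [A⁻]/[HA] = 10^(-0.0439) = 0.904

[A⁻]/[HA] = 0.904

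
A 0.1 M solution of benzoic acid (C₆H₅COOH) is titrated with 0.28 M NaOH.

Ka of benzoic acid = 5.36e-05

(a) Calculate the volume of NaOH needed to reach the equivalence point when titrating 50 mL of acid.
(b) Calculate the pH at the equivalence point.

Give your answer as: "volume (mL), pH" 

moles acid = 0.1 × 50/1000 = 0.005 mol; V_base = moles/0.28 × 1000 = 17.9 mL. At equivalence only the conjugate base is present: [A⁻] = 0.005/0.068 = 7.3684e-02 M. Kb = Kw/Ka = 1.87e-10; [OH⁻] = √(Kb × [A⁻]) = 3.7077e-06; pOH = 5.43; pH = 14 - pOH = 8.57.

V = 17.9 mL, pH = 8.57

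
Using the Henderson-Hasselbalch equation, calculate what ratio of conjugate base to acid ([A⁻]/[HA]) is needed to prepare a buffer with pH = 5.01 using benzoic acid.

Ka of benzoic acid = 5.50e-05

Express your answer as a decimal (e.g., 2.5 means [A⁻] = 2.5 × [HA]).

pKa = -log(5.50e-05) = 4.2596. pH = pKa + log([A⁻]/[HA]), so log([A⁻]/[HA]) = pH − pKa = 5.01 − 4.2596 = 0.7504. [A⁻]/[HA] = 10^(0.7504) = 5.63

[A⁻]/[HA] = 5.63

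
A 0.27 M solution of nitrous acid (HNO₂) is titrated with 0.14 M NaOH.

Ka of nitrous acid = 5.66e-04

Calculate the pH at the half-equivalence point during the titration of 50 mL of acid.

At half-equivalence [HA] = [A⁻], so Henderson-Hasselbalch gives pH = pKa = -log(5.66e-04) = 3.25.

pH = pKa = 3.25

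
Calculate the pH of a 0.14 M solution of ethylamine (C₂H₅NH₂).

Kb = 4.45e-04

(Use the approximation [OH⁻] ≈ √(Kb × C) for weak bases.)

[OH⁻] = √(Kb × C) = √(4.45e-04 × 0.14) = 7.8930e-03. pOH = 2.10, pH = 14 - pOH

pH = 11.90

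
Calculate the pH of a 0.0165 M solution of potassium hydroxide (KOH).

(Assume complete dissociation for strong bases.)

[OH⁻] = 0.0165 M for strong base. pOH = -log[OH⁻] = 1.78, pH = 14 - pOH

pH = 12.22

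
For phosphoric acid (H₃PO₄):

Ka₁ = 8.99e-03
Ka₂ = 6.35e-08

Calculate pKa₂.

pKa₂ = -log(Ka₂) = -log(6.35e-08) = 7.20.

pK_{a2} = 7.20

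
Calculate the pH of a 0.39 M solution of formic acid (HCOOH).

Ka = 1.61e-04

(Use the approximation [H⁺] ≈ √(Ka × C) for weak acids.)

[H⁺] = √(Ka × C) = √(1.61e-04 × 0.39) = 7.9240e-03. pH = -log(7.9240e-03)

pH = 2.10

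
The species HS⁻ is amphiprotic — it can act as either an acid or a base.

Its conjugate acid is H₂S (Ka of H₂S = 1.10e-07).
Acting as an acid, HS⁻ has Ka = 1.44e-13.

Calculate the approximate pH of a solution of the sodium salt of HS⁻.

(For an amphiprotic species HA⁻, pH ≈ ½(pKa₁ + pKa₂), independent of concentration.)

pKa₁ = -log(1.10e-07) = 6.96; pKa₂ = -log(1.44e-13) = 12.84. For an amphiprotic species, pH ≈ ½(pKa₁ + pKa₂) = ½(6.96 + 12.84) = 9.90.

pH = 9.90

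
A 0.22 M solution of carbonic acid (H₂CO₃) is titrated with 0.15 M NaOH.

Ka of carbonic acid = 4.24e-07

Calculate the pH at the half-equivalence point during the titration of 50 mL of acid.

At half-equivalence [HA] = [A⁻], so Henderson-Hasselbalch gives pH = pKa = -log(4.24e-07) = 6.37.

pH = pKa = 6.37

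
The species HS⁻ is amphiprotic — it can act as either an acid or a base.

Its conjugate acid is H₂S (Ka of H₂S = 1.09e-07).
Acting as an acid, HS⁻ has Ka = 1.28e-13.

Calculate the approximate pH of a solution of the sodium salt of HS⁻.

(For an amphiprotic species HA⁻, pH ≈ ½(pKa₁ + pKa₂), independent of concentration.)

pKa₁ = -log(1.09e-07) = 6.96; pKa₂ = -log(1.28e-13) = 12.89. For an amphiprotic species, pH ≈ ½(pKa₁ + pKa₂) = ½(6.96 + 12.89) = 9.93.

pH = 9.93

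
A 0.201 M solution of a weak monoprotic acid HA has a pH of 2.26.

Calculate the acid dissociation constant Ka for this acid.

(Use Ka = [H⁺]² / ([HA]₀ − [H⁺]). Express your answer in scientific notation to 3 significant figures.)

[H⁺] = 10^(−pH) = 10^(−2.26) = 5.495e-03 M. For HA ⇌ H⁺ + A⁻, Ka = [H⁺][A⁻]/[HA] = [H⁺]² / ([HA]₀ − [H⁺]) = (5.495e-03)² / (0.201 − 5.495e-03) = 1.54e-04.

K_a = 1.54e-04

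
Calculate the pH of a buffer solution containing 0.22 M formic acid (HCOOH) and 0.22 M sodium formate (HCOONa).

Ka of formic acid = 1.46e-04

pKa = -log(1.46e-04) = 3.84. pH = pKa + log([A⁻]/[HA]) = 3.84 + log(0.22/0.22)

pH = 3.84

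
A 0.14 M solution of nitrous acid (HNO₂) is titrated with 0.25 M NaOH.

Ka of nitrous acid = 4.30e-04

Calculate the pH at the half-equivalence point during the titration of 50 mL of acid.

At half-equivalence [HA] = [A⁻], so Henderson-Hasselbalch gives pH = pKa = -log(4.30e-04) = 3.37.

pH = pKa = 3.37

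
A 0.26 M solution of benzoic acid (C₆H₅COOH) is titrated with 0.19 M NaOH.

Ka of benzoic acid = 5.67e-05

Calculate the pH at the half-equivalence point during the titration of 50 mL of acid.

At half-equivalence [HA] = [A⁻], so Henderson-Hasselbalch gives pH = pKa = -log(5.67e-05) = 4.25.

pH = pKa = 4.25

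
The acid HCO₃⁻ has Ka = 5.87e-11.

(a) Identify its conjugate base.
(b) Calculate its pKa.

(a) The conjugate base is formed by removing one H⁺ from HCO₃⁻, giving CO₃²⁻. (b) pKa = -log(Ka) = -log(5.87e-11) = 10.23.

Conjugate base: CO₃²⁻; pK_a = 10.23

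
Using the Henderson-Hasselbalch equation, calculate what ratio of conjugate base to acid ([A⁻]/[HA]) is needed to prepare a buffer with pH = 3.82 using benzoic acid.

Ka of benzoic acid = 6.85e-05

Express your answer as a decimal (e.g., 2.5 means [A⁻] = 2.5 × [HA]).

pKa = -log(6.85e-05) = 4.1643. pH = pKa + log([A⁻]/[HA]), so log([A⁻]/[HA]) = pH − pKa = 3.82 − 4.1643 = -0.3443. [A⁻]/[HA] = 10^(-0.3443) = 0.453

[A⁻]/[HA] = 0.453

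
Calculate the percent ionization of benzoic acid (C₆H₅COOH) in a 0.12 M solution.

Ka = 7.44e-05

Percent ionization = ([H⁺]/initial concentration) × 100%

Using Ka equilibrium: x² + Ka×x - Ka×C = 0. Solving: [H⁺] = 2.9510e-03. Percent = (2.9510e-03/0.12) × 100

Percent ionization = 2.46%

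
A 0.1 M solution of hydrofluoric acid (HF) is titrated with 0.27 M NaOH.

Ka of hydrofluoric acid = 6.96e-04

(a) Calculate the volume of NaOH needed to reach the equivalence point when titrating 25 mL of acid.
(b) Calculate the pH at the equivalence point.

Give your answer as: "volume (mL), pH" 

moles acid = 0.1 × 25/1000 = 0.0025 mol; V_base = moles/0.27 × 1000 = 9.3 mL. At equivalence only the conjugate base is present: [A⁻] = 0.0025/0.034 = 7.2973e-02 M. Kb = Kw/Ka = 1.44e-11; [OH⁻] = √(Kb × [A⁻]) = 1.0239e-06; pOH = 5.99; pH = 14 - pOH = 8.01.

V = 9.3 mL, pH = 8.01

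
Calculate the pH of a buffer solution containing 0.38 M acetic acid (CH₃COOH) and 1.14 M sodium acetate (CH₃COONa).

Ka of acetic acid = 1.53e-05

pKa = -log(1.53e-05) = 4.82. pH = pKa + log([A⁻]/[HA]) = 4.82 + log(1.14/0.38)

pH = 5.29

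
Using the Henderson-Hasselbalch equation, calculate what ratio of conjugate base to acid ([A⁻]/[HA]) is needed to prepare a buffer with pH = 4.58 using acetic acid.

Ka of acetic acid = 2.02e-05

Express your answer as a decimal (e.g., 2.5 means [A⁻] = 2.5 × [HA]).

pKa = -log(2.02e-05) = 4.6946. pH = pKa + log([A⁻]/[HA]), so log([A⁻]/[HA]) = pH − pKa = 4.58 − 4.6946 = -0.1146. [A⁻]/[HA] = 10^(-0.1146) = 0.768

[A⁻]/[HA] = 0.768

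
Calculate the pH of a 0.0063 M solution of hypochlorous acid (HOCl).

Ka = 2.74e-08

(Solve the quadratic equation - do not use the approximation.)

x² + Ka×x - Ka×C = 0. Using quadratic formula: [H⁺] = 1.3125e-05

pH = 4.88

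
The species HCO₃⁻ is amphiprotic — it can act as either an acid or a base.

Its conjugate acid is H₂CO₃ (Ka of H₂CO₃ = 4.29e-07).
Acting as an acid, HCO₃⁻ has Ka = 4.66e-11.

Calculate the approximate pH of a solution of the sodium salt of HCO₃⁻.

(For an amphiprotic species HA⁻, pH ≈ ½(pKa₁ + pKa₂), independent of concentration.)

pKa₁ = -log(4.29e-07) = 6.37; pKa₂ = -log(4.66e-11) = 10.33. For an amphiprotic species, pH ≈ ½(pKa₁ + pKa₂) = ½(6.37 + 10.33) = 8.35.

pH = 8.35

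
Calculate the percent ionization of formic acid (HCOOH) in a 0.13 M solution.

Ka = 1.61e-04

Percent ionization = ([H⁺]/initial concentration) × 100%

Using Ka equilibrium: x² + Ka×x - Ka×C = 0. Solving: [H⁺] = 4.4951e-03. Percent = (4.4951e-03/0.13) × 100

Percent ionization = 3.46%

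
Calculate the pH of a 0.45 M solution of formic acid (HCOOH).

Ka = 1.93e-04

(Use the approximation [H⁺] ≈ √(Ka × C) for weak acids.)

[H⁺] = √(Ka × C) = √(1.93e-04 × 0.45) = 9.3193e-03. pH = -log(9.3193e-03)

pH = 2.03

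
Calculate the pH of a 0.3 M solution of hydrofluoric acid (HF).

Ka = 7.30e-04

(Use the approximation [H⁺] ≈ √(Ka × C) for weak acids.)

[H⁺] = √(Ka × C) = √(7.30e-04 × 0.3) = 1.4799e-02. pH = -log(1.4799e-02)

pH = 1.83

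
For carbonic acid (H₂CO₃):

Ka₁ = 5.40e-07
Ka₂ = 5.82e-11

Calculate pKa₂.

pKa₂ = -log(Ka₂) = -log(5.82e-11) = 10.24.

pK_{a2} = 10.24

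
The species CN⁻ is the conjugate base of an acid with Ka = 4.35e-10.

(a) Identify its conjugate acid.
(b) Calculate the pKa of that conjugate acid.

(a) The conjugate acid is formed by adding one H⁺ to CN⁻, giving HCN. (b) pKa = -log(Ka) = -log(4.35e-10) = 9.36.

Conjugate acid: HCN; pK_a = 9.36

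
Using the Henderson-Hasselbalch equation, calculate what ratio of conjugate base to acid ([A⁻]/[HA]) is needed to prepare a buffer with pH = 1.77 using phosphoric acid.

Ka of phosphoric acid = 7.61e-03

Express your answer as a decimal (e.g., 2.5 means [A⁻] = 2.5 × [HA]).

pKa = -log(7.61e-03) = 2.1186. pH = pKa + log([A⁻]/[HA]), so log([A⁻]/[HA]) = pH − pKa = 1.77 − 2.1186 = -0.3486. [A⁻]/[HA] = 10^(-0.3486) = 0.448

[A⁻]/[HA] = 0.448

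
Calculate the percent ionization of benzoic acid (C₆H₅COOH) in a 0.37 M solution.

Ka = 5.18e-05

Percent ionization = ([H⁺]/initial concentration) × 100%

Using Ka equilibrium: x² + Ka×x - Ka×C = 0. Solving: [H⁺] = 4.3521e-03. Percent = (4.3521e-03/0.37) × 100

Percent ionization = 1.18%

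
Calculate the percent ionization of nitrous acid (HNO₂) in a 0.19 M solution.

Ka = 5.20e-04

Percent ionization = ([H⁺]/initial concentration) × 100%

Using Ka equilibrium: x² + Ka×x - Ka×C = 0. Solving: [H⁺] = 9.6832e-03. Percent = (9.6832e-03/0.19) × 100

Percent ionization = 5.1%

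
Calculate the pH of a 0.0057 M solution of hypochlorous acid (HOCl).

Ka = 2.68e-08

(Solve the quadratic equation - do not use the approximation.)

x² + Ka×x - Ka×C = 0. Using quadratic formula: [H⁺] = 1.2346e-05

pH = 4.91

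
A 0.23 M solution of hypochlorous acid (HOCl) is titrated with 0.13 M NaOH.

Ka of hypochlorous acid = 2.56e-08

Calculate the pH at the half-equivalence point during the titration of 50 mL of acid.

At half-equivalence [HA] = [A⁻], so Henderson-Hasselbalch gives pH = pKa = -log(2.56e-08) = 7.59.

pH = pKa = 7.59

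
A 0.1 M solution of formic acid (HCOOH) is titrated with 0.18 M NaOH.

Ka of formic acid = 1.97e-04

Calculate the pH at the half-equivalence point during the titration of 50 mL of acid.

At half-equivalence [HA] = [A⁻], so Henderson-Hasselbalch gives pH = pKa = -log(1.97e-04) = 3.71.

pH = pKa = 3.71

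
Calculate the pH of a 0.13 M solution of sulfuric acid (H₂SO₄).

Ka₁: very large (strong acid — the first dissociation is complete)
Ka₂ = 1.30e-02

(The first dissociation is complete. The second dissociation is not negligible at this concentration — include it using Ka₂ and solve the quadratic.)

First dissociation is complete: [H⁺]₀ = [HSO₄⁻]₀ = C = 0.13 M. Second dissociation HSO₄⁻ ⇌ H⁺ + SO₄²⁻: let x = [SO₄²⁻]. Ka₂ = (C + x)·x / (C − x) = 1.30e-02 → x² + (C + Ka₂)·x − Ka₂·C = 0 → x² + 0.14300·x − 1.690e-03 = 0. x = (−0.14300 + √(0.14300² + 4 × 1.690e-03)) / 2 = 1.0976e-02 M. [H⁺] = C + x = 0.13 + 1.0976e-02 = 1.4098e-01 M. pH = -log(1.4098e-01) = 0.85.

pH = 0.85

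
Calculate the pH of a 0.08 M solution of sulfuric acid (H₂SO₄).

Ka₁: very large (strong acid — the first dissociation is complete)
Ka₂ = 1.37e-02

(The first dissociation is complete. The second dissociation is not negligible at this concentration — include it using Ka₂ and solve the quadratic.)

First dissociation is complete: [H⁺]₀ = [HSO₄⁻]₀ = C = 0.08 M. Second dissociation HSO₄⁻ ⇌ H⁺ + SO₄²⁻: let x = [SO₄²⁻]. Ka₂ = (C + x)·x / (C − x) = 1.37e-02 → x² + (C + Ka₂)·x − Ka₂·C = 0 → x² + 0.09370·x − 1.096e-03 = 0. x = (−0.09370 + √(0.09370² + 4 × 1.096e-03)) / 2 = 1.0517e-02 M. [H⁺] = C + x = 0.08 + 1.0517e-02 = 9.0517e-02 M. pH = -log(9.0517e-02) = 1.04.

pH = 1.04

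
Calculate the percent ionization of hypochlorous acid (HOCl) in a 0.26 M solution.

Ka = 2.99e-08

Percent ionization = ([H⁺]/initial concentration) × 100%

Using Ka equilibrium: x² + Ka×x - Ka×C = 0. Solving: [H⁺] = 8.8155e-05. Percent = (8.8155e-05/0.26) × 100

Percent ionization = 0.0339%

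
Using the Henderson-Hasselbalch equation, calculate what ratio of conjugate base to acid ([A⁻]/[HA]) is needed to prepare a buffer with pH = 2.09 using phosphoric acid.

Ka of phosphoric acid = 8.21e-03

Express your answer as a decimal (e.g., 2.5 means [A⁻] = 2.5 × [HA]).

pKa = -log(8.21e-03) = 2.0857. pH = pKa + log([A⁻]/[HA]), so log([A⁻]/[HA]) = pH − pKa = 2.09 − 2.0857 = 0.0043. [A⁻]/[HA] = 10^(0.0043) = 1.01

[A⁻]/[HA] = 1.01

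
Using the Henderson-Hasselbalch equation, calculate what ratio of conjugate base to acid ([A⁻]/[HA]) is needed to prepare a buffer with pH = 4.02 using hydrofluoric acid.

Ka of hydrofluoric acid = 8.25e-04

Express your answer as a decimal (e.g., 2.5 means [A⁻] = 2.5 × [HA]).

pKa = -log(8.25e-04) = 3.0835. pH = pKa + log([A⁻]/[HA]), so log([A⁻]/[HA]) = pH − pKa = 4.02 − 3.0835 = 0.9365. [A⁻]/[HA] = 10^(0.9365) = 8.64

[A⁻]/[HA] = 8.64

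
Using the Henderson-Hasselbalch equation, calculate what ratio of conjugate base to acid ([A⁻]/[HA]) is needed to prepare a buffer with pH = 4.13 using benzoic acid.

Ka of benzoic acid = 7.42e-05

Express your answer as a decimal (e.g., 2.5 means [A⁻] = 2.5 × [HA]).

pKa = -log(7.42e-05) = 4.1296. pH = pKa + log([A⁻]/[HA]), so log([A⁻]/[HA]) = pH − pKa = 4.13 − 4.1296 = 0.0004. [A⁻]/[HA] = 10^(0.0004) = 1.00

[A⁻]/[HA] = 1.00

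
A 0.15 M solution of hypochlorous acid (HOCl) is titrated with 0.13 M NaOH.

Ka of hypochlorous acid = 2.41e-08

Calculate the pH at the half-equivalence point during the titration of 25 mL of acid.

At half-equivalence [HA] = [A⁻], so Henderson-Hasselbalch gives pH = pKa = -log(2.41e-08) = 7.62.

pH = pKa = 7.62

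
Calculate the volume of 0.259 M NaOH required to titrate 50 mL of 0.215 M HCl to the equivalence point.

At equivalence: moles acid = moles base. moles HCl = 0.215 × 50/1000 = 0.01075 mol. V_base = moles / 0.259 × 1000 = 41.5 mL.

V_{base} = 41.5 mL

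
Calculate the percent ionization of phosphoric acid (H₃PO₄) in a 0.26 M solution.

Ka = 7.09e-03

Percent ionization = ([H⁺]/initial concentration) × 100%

Using Ka equilibrium: x² + Ka×x - Ka×C = 0. Solving: [H⁺] = 3.9536e-02. Percent = (3.9536e-02/0.26) × 100

Percent ionization = 15.2%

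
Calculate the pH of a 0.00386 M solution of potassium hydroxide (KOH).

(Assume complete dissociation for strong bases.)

[OH⁻] = 0.00386 M for strong base. pOH = -log[OH⁻] = 2.41, pH = 14 - pOH

pH = 11.59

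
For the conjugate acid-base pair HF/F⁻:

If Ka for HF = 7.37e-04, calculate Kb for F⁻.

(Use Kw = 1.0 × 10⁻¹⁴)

For a conjugate pair Ka × Kb = Kw, so Kb = Kw/Ka = 1.0 × 10⁻¹⁴ / 7.37e-04 = 1.36e-11.

K_b = 1.36e-11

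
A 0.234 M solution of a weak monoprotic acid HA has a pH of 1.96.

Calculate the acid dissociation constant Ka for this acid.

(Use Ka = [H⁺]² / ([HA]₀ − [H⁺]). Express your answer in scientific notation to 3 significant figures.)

[H⁺] = 10^(−pH) = 10^(−1.96) = 1.096e-02 M. For HA ⇌ H⁺ + A⁻, Ka = [H⁺][A⁻]/[HA] = [H⁺]² / ([HA]₀ − [H⁺]) = (1.096e-02)² / (0.234 − 1.096e-02) = 5.39e-04.

K_a = 5.39e-04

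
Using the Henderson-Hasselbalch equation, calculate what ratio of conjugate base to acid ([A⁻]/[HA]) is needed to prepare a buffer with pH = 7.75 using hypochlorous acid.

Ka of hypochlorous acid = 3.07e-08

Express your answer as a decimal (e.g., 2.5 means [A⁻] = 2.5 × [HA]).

pKa = -log(3.07e-08) = 7.5129. pH = pKa + log([A⁻]/[HA]), so log([A⁻]/[HA]) = pH − pKa = 7.75 − 7.5129 = 0.2371. [A⁻]/[HA] = 10^(0.2371) = 1.73

[A⁻]/[HA] = 1.73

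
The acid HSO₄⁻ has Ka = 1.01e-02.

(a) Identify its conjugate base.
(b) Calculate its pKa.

(a) The conjugate base is formed by removing one H⁺ from HSO₄⁻, giving SO₄²⁻. (b) pKa = -log(Ka) = -log(1.01e-02) = 2.00.

Conjugate base: SO₄²⁻; pK_a = 2.00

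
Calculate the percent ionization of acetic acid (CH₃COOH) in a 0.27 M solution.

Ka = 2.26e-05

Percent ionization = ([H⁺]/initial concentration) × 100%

Using Ka equilibrium: x² + Ka×x - Ka×C = 0. Solving: [H⁺] = 2.4589e-03. Percent = (2.4589e-03/0.27) × 100

Percent ionization = 0.911%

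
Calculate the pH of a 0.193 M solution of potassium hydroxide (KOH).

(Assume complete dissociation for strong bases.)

[OH⁻] = 0.193 M for strong base. pOH = -log[OH⁻] = 0.71, pH = 14 - pOH

pH = 13.29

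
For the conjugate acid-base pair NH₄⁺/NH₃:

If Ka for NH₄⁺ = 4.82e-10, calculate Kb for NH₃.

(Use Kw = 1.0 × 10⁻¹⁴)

For a conjugate pair Ka × Kb = Kw, so Kb = Kw/Ka = 1.0 × 10⁻¹⁴ / 4.82e-10 = 2.07e-05.

K_b = 2.07e-05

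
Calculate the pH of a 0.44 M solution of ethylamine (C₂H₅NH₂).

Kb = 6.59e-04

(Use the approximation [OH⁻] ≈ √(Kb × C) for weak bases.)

[OH⁻] = √(Kb × C) = √(6.59e-04 × 0.44) = 1.7028e-02. pOH = 1.77, pH = 14 - pOH

pH = 12.23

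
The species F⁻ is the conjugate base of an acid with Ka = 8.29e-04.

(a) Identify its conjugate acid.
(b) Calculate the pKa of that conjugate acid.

(a) The conjugate acid is formed by adding one H⁺ to F⁻, giving HF. (b) pKa = -log(Ka) = -log(8.29e-04) = 3.08.

Conjugate acid: HF; pK_a = 3.08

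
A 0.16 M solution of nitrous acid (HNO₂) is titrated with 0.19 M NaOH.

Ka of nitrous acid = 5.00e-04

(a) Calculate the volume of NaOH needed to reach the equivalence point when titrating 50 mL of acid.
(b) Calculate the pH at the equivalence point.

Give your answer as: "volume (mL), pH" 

moles acid = 0.16 × 50/1000 = 0.008 mol; V_base = moles/0.19 × 1000 = 42.1 mL. At equivalence only the conjugate base is present: [A⁻] = 0.008/0.092 = 8.6857e-02 M. Kb = Kw/Ka = 2.00e-11; [OH⁻] = √(Kb × [A⁻]) = 1.3180e-06; pOH = 5.88; pH = 14 - pOH = 8.12.

V = 42.1 mL, pH = 8.12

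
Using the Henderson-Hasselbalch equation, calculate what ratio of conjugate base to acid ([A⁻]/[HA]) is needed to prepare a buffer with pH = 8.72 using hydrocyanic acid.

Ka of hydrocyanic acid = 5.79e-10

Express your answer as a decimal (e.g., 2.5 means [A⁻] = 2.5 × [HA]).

pKa = -log(5.79e-10) = 9.2373. pH = pKa + log([A⁻]/[HA]), so log([A⁻]/[HA]) = pH − pKa = 8.72 − 9.2373 = -0.5173. [A⁻]/[HA] = 10^(-0.5173) = 0.304

[A⁻]/[HA] = 0.304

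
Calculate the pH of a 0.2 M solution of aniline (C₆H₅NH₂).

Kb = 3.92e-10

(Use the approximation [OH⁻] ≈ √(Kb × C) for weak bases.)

[OH⁻] = √(Kb × C) = √(3.92e-10 × 0.2) = 8.8544e-06. pOH = 5.05, pH = 14 - pOH

pH = 8.95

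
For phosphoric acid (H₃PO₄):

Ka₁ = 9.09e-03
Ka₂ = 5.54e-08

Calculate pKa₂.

pKa₂ = -log(Ka₂) = -log(5.54e-08) = 7.26.

pK_{a2} = 7.26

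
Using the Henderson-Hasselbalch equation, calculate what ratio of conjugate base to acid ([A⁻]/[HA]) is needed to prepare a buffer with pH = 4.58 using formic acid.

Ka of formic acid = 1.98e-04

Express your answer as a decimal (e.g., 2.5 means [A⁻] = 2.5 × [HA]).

pKa = -log(1.98e-04) = 3.7033. pH = pKa + log([A⁻]/[HA]), so log([A⁻]/[HA]) = pH − pKa = 4.58 − 3.7033 = 0.8767. [A⁻]/[HA] = 10^(0.8767) = 7.53

[A⁻]/[HA] = 7.53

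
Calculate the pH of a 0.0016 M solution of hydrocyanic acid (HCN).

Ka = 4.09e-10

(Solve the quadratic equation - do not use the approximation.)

x² + Ka×x - Ka×C = 0. Using quadratic formula: [H⁺] = 8.0875e-07

pH = 6.09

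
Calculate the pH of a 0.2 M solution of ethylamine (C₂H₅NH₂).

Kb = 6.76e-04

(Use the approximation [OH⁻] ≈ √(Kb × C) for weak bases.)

[OH⁻] = √(Kb × C) = √(6.76e-04 × 0.2) = 1.1628e-02. pOH = 1.93, pH = 14 - pOH

pH = 12.07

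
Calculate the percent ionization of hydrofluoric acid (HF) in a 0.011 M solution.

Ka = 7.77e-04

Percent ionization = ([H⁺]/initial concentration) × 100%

Using Ka equilibrium: x² + Ka×x - Ka×C = 0. Solving: [H⁺] = 2.5607e-03. Percent = (2.5607e-03/0.011) × 100

Percent ionization = 23.3%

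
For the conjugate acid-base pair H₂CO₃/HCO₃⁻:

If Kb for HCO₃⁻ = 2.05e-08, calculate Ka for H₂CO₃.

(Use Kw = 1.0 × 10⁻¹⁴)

For a conjugate pair Ka × Kb = Kw, so Ka = Kw/Kb = 1.0 × 10⁻¹⁴ / 2.05e-08 = 4.88e-07.

K_a = 4.88e-07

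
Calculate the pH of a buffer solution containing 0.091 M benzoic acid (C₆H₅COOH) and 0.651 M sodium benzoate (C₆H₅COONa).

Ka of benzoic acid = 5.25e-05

pKa = -log(5.25e-05) = 4.28. pH = pKa + log([A⁻]/[HA]) = 4.28 + log(0.651/0.091)

pH = 5.13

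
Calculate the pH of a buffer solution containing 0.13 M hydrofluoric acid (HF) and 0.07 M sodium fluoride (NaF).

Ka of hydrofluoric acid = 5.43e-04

pKa = -log(5.43e-04) = 3.27. pH = pKa + log([A⁻]/[HA]) = 3.27 + log(0.07/0.13)

pH = 3.00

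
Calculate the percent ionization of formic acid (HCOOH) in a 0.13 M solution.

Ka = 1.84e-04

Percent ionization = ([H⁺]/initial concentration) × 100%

Using Ka equilibrium: x² + Ka×x - Ka×C = 0. Solving: [H⁺] = 4.7997e-03. Percent = (4.7997e-03/0.13) × 100

Percent ionization = 3.69%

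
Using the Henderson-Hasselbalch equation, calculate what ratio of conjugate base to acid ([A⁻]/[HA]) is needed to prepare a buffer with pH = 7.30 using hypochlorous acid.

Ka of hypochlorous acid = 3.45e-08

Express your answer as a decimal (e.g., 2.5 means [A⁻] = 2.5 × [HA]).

pKa = -log(3.45e-08) = 7.4622. pH = pKa + log([A⁻]/[HA]), so log([A⁻]/[HA]) = pH − pKa = 7.30 − 7.4622 = -0.1622. [A⁻]/[HA] = 10^(-0.1622) = 0.688

[A⁻]/[HA] = 0.688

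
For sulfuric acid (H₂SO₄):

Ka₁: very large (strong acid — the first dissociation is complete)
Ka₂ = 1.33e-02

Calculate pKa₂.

pKa₂ = -log(Ka₂) = -log(1.33e-02) = 1.88.

pK_{a2} = 1.88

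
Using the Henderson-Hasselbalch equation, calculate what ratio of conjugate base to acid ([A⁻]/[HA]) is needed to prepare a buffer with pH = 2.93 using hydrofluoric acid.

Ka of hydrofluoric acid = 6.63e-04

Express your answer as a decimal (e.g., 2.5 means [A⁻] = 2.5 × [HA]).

pKa = -log(6.63e-04) = 3.1785. pH = pKa + log([A⁻]/[HA]), so log([A⁻]/[HA]) = pH − pKa = 2.93 − 3.1785 = -0.2485. [A⁻]/[HA] = 10^(-0.2485) = 0.564

[A⁻]/[HA] = 0.564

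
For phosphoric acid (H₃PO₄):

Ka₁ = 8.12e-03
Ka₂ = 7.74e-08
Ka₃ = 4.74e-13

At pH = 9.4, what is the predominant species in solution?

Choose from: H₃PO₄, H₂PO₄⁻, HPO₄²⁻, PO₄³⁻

pKa₁ = 2.09, pKa₂ = 7.11, pKa₃ = 12.32. For a polyprotic acid the predominant species crosses at each pKa: below pKa_n the protonated form dominates, above it the deprotonated form does. At pH = 9.4, the predominant species is HPO₄²⁻.

HPO₄²⁻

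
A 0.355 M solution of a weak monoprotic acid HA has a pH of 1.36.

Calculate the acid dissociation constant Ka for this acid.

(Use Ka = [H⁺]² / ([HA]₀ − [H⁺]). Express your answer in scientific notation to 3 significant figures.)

[H⁺] = 10^(−pH) = 10^(−1.36) = 4.365e-02 M. For HA ⇌ H⁺ + A⁻, Ka = [H⁺][A⁻]/[HA] = [H⁺]² / ([HA]₀ − [H⁺]) = (4.365e-02)² / (0.355 − 4.365e-02) = 6.12e-03.

K_a = 6.12e-03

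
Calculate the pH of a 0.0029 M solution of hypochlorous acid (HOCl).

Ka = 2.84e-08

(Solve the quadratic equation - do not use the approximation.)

x² + Ka×x - Ka×C = 0. Using quadratic formula: [H⁺] = 9.0611e-06

pH = 5.04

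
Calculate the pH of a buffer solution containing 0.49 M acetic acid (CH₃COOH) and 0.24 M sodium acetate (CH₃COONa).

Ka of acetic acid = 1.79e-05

pKa = -log(1.79e-05) = 4.75. pH = pKa + log([A⁻]/[HA]) = 4.75 + log(0.24/0.49)

pH = 4.44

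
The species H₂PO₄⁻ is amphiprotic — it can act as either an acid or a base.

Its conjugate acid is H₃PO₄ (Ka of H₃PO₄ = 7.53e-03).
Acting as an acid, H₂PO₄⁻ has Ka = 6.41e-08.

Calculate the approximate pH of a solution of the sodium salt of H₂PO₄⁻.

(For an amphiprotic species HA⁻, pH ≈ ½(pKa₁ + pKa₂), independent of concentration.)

pKa₁ = -log(7.53e-03) = 2.12; pKa₂ = -log(6.41e-08) = 7.19. For an amphiprotic species, pH ≈ ½(pKa₁ + pKa₂) = ½(2.12 + 7.19) = 4.66.

pH = 4.66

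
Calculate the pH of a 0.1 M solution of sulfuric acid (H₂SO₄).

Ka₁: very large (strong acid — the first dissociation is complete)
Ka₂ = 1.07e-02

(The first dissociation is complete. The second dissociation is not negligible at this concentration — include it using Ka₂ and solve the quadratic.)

First dissociation is complete: [H⁺]₀ = [HSO₄⁻]₀ = C = 0.1 M. Second dissociation HSO₄⁻ ⇌ H⁺ + SO₄²⁻: let x = [SO₄²⁻]. Ka₂ = (C + x)·x / (C − x) = 1.07e-02 → x² + (C + Ka₂)·x − Ka₂·C = 0 → x² + 0.11070·x − 1.070e-03 = 0. x = (−0.11070 + √(0.11070² + 4 × 1.070e-03)) / 2 = 8.9433e-03 M. [H⁺] = C + x = 0.1 + 8.9433e-03 = 1.0894e-01 M. pH = -log(1.0894e-01) = 0.96.

pH = 0.96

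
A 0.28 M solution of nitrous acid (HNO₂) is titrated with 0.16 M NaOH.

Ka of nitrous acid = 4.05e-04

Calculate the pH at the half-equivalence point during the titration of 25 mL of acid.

At half-equivalence [HA] = [A⁻], so Henderson-Hasselbalch gives pH = pKa = -log(4.05e-04) = 3.39.

pH = pKa = 3.39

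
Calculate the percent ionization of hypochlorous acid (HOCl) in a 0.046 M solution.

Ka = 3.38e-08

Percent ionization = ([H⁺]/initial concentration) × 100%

Using Ka equilibrium: x² + Ka×x - Ka×C = 0. Solving: [H⁺] = 3.9414e-05. Percent = (3.9414e-05/0.046) × 100

Percent ionization = 0.0857%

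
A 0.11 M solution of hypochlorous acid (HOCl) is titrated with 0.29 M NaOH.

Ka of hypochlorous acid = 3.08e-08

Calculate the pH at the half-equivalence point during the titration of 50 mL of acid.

At half-equivalence [HA] = [A⁻], so Henderson-Hasselbalch gives pH = pKa = -log(3.08e-08) = 7.51.

pH = pKa = 7.51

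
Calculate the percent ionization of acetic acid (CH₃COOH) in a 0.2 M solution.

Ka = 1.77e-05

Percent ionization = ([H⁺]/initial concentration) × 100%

Using Ka equilibrium: x² + Ka×x - Ka×C = 0. Solving: [H⁺] = 1.8727e-03. Percent = (1.8727e-03/0.2) × 100

Percent ionization = 0.936%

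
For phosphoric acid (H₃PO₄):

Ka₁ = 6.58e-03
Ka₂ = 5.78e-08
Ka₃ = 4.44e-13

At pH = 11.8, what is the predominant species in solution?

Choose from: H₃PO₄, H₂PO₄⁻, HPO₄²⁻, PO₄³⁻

pKa₁ = 2.18, pKa₂ = 7.24, pKa₃ = 12.35. For a polyprotic acid the predominant species crosses at each pKa: below pKa_n the protonated form dominates, above it the deprotonated form does. At pH = 11.8, the predominant species is HPO₄²⁻.

HPO₄²⁻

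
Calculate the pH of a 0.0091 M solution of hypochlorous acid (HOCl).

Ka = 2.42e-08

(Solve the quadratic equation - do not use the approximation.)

x² + Ka×x - Ka×C = 0. Using quadratic formula: [H⁺] = 1.4828e-05

pH = 4.83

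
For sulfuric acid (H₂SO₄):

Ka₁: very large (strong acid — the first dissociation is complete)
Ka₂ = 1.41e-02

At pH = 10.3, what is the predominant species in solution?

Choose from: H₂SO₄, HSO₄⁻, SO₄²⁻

The first dissociation is complete, so H₂SO₄ itself is never the predominant species in water; pKa₂ = -log(1.41e-02) = 1.85. For a polyprotic acid the predominant species crosses at each pKa: below pKa_n the protonated form dominates, above it the deprotonated form does. At pH = 10.3, the predominant species is SO₄²⁻.

SO₄²⁻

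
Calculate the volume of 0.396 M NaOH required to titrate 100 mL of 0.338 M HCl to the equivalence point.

At equivalence: moles acid = moles base. moles HCl = 0.338 × 100/1000 = 0.0338 mol. V_base = moles / 0.396 × 1000 = 85.4 mL.

V_{base} = 85.4 mL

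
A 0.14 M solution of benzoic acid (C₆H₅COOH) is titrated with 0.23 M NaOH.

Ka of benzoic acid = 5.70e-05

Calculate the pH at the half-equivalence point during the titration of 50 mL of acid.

At half-equivalence [HA] = [A⁻], so Henderson-Hasselbalch gives pH = pKa = -log(5.70e-05) = 4.24.

pH = pKa = 4.24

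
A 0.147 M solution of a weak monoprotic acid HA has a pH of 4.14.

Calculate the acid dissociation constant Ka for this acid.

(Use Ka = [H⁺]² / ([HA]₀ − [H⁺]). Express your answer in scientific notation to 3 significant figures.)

[H⁺] = 10^(−pH) = 10^(−4.14) = 7.244e-05 M. For HA ⇌ H⁺ + A⁻, Ka = [H⁺][A⁻]/[HA] = [H⁺]² / ([HA]₀ − [H⁺]) = (7.244e-05)² / (0.147 − 7.244e-05) = 3.57e-08.

K_a = 3.57e-08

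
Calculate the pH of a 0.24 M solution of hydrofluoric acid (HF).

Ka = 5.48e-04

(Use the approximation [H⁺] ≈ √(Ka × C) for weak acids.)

[H⁺] = √(Ka × C) = √(5.48e-04 × 0.24) = 1.1468e-02. pH = -log(1.1468e-02)

pH = 1.94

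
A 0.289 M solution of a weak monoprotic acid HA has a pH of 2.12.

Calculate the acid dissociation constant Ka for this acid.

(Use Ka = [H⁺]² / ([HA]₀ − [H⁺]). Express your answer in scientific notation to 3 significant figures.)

[H⁺] = 10^(−pH) = 10^(−2.12) = 7.586e-03 M. For HA ⇌ H⁺ + A⁻, Ka = [H⁺][A⁻]/[HA] = [H⁺]² / ([HA]₀ − [H⁺]) = (7.586e-03)² / (0.289 − 7.586e-03) = 2.04e-04.

K_a = 2.04e-04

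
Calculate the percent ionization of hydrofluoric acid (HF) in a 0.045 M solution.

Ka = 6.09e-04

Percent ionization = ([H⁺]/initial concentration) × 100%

Using Ka equilibrium: x² + Ka×x - Ka×C = 0. Solving: [H⁺] = 4.9393e-03. Percent = (4.9393e-03/0.045) × 100

Percent ionization = 11%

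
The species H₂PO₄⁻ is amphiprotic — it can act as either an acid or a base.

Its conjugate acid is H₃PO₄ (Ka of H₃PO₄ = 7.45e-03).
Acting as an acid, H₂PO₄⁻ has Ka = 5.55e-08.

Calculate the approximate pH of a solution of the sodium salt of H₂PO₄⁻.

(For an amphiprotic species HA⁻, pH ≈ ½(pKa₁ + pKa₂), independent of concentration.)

pKa₁ = -log(7.45e-03) = 2.13; pKa₂ = -log(5.55e-08) = 7.26. For an amphiprotic species, pH ≈ ½(pKa₁ + pKa₂) = ½(2.13 + 7.26) = 4.69.

pH = 4.69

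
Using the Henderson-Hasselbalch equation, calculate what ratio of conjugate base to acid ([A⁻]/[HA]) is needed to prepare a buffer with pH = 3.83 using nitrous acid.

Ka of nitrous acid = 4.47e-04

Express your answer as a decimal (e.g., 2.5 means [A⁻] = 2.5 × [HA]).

pKa = -log(4.47e-04) = 3.3497. pH = pKa + log([A⁻]/[HA]), so log([A⁻]/[HA]) = pH − pKa = 3.83 − 3.3497 = 0.4803. [A⁻]/[HA] = 10^(0.4803) = 3.02

[A⁻]/[HA] = 3.02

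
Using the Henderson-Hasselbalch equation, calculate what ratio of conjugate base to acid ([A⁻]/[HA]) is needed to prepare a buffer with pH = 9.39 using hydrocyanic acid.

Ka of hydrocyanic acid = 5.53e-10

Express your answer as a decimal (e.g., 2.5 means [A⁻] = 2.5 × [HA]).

pKa = -log(5.53e-10) = 9.2573. pH = pKa + log([A⁻]/[HA]), so log([A⁻]/[HA]) = pH − pKa = 9.39 − 9.2573 = 0.1327. [A⁻]/[HA] = 10^(0.1327) = 1.36

[A⁻]/[HA] = 1.36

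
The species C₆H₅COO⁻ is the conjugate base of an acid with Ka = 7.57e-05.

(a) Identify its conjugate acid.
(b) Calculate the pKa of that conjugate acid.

(a) The conjugate acid is formed by adding one H⁺ to C₆H₅COO⁻, giving C₆H₅COOH. (b) pKa = -log(Ka) = -log(7.57e-05) = 4.12.

Conjugate acid: C₆H₅COOH; pK_a = 4.12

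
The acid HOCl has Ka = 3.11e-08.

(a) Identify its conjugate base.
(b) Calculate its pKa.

(a) The conjugate base is formed by removing one H⁺ from HOCl, giving OCl⁻. (b) pKa = -log(Ka) = -log(3.11e-08) = 7.51.

Conjugate base: OCl⁻; pK_a = 7.51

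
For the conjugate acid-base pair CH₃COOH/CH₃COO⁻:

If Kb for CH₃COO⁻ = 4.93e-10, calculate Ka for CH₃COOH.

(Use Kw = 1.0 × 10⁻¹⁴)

For a conjugate pair Ka × Kb = Kw, so Ka = Kw/Kb = 1.0 × 10⁻¹⁴ / 4.93e-10 = 2.03e-05.

K_a = 2.03e-05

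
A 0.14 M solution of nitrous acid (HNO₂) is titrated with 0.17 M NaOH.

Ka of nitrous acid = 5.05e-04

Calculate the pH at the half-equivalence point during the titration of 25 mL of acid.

At half-equivalence [HA] = [A⁻], so Henderson-Hasselbalch gives pH = pKa = -log(5.05e-04) = 3.30.

pH = pKa = 3.30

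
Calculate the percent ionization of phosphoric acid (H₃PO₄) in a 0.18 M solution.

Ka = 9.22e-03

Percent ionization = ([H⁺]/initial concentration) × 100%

Using Ka equilibrium: x² + Ka×x - Ka×C = 0. Solving: [H⁺] = 3.6388e-02. Percent = (3.6388e-02/0.18) × 100

Percent ionization = 20.2%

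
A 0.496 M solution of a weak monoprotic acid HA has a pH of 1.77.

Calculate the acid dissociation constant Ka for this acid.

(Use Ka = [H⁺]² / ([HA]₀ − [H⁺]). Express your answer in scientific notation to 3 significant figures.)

[H⁺] = 10^(−pH) = 10^(−1.77) = 1.698e-02 M. For HA ⇌ H⁺ + A⁻, Ka = [H⁺][A⁻]/[HA] = [H⁺]² / ([HA]₀ − [H⁺]) = (1.698e-02)² / (0.496 − 1.698e-02) = 6.02e-04.

K_a = 6.02e-04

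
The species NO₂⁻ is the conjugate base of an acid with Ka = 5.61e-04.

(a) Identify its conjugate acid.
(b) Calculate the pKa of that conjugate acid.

(a) The conjugate acid is formed by adding one H⁺ to NO₂⁻, giving HNO₂. (b) pKa = -log(Ka) = -log(5.61e-04) = 3.25.

Conjugate acid: HNO₂; pK_a = 3.25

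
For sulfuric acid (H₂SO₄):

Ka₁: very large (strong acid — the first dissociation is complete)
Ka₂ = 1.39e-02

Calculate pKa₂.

pKa₂ = -log(Ka₂) = -log(1.39e-02) = 1.86.

pK_{a2} = 1.86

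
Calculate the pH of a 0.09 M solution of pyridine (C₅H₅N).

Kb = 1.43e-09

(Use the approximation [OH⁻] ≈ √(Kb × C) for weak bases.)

[OH⁻] = √(Kb × C) = √(1.43e-09 × 0.09) = 1.1345e-05. pOH = 4.95, pH = 14 - pOH

pH = 9.05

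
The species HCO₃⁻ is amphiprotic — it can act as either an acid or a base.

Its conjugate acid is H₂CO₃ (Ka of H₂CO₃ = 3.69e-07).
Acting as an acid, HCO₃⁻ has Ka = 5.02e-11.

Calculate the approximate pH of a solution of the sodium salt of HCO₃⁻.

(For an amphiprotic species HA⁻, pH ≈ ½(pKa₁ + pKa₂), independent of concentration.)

pKa₁ = -log(3.69e-07) = 6.43; pKa₂ = -log(5.02e-11) = 10.30. For an amphiprotic species, pH ≈ ½(pKa₁ + pKa₂) = ½(6.43 + 10.30) = 8.37.

pH = 8.37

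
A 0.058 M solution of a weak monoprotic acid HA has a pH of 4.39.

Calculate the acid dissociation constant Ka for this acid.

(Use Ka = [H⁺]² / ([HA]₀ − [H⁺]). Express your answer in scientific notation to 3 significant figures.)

[H⁺] = 10^(−pH) = 10^(−4.39) = 4.074e-05 M. For HA ⇌ H⁺ + A⁻, Ka = [H⁺][A⁻]/[HA] = [H⁺]² / ([HA]₀ − [H⁺]) = (4.074e-05)² / (0.058 − 4.074e-05) = 2.86e-08.

K_a = 2.86e-08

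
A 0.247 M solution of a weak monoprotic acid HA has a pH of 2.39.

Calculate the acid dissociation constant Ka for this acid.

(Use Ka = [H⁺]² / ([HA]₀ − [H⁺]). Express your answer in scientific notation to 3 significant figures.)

[H⁺] = 10^(−pH) = 10^(−2.39) = 4.074e-03 M. For HA ⇌ H⁺ + A⁻, Ka = [H⁺][A⁻]/[HA] = [H⁺]² / ([HA]₀ − [H⁺]) = (4.074e-03)² / (0.247 − 4.074e-03) = 6.83e-05.

K_a = 6.83e-05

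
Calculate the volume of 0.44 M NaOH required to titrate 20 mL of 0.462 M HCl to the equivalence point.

At equivalence: moles acid = moles base. moles HCl = 0.462 × 20/1000 = 0.00924 mol. V_base = moles / 0.44 × 1000 = 21.0 mL.

V_{base} = 21.0 mL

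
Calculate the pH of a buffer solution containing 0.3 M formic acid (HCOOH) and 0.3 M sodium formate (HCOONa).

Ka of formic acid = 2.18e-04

pKa = -log(2.18e-04) = 3.66. pH = pKa + log([A⁻]/[HA]) = 3.66 + log(0.3/0.3)

pH = 3.66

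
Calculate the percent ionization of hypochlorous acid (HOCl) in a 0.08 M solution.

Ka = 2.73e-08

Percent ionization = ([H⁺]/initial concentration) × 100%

Using Ka equilibrium: x² + Ka×x - Ka×C = 0. Solving: [H⁺] = 4.6720e-05. Percent = (4.6720e-05/0.08) × 100

Percent ionization = 0.0584%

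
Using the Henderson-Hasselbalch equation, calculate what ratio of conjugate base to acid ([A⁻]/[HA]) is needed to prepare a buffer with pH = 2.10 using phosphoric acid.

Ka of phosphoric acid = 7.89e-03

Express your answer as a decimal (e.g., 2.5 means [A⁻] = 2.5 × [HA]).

pKa = -log(7.89e-03) = 2.1029. pH = pKa + log([A⁻]/[HA]), so log([A⁻]/[HA]) = pH − pKa = 2.10 − 2.1029 = -0.0029. [A⁻]/[HA] = 10^(-0.0029) = 0.993

[A⁻]/[HA] = 0.993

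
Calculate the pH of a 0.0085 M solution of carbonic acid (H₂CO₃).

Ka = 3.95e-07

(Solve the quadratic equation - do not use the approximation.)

x² + Ka×x - Ka×C = 0. Using quadratic formula: [H⁺] = 5.7747e-05

pH = 4.24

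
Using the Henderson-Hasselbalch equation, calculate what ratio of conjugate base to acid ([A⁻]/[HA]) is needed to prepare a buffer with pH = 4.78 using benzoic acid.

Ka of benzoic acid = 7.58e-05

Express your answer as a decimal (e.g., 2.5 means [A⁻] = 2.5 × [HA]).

pKa = -log(7.58e-05) = 4.1203. pH = pKa + log([A⁻]/[HA]), so log([A⁻]/[HA]) = pH − pKa = 4.78 − 4.1203 = 0.6597. [A⁻]/[HA] = 10^(0.6597) = 4.57

[A⁻]/[HA] = 4.57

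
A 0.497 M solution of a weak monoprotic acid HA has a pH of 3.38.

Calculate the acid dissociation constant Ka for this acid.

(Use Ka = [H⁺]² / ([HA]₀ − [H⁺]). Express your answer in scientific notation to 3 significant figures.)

[H⁺] = 10^(−pH) = 10^(−3.38) = 4.169e-04 M. For HA ⇌ H⁺ + A⁻, Ka = [H⁺][A⁻]/[HA] = [H⁺]² / ([HA]₀ − [H⁺]) = (4.169e-04)² / (0.497 − 4.169e-04) = 3.50e-07.

K_a = 3.50e-07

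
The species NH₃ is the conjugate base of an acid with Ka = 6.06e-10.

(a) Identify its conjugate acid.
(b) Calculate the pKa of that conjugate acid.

(a) The conjugate acid is formed by adding one H⁺ to NH₃, giving NH₄⁺. (b) pKa = -log(Ka) = -log(6.06e-10) = 9.22.

Conjugate acid: NH₄⁺; pK_a = 9.22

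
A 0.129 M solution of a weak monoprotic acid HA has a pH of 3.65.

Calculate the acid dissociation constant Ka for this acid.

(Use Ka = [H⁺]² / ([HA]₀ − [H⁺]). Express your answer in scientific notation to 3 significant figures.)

[H⁺] = 10^(−pH) = 10^(−3.65) = 2.239e-04 M. For HA ⇌ H⁺ + A⁻, Ka = [H⁺][A⁻]/[HA] = [H⁺]² / ([HA]₀ − [H⁺]) = (2.239e-04)² / (0.129 − 2.239e-04) = 3.89e-07.

K_a = 3.89e-07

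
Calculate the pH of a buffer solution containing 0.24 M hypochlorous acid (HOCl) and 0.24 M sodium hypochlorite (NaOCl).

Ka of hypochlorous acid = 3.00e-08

pKa = -log(3.00e-08) = 7.52. pH = pKa + log([A⁻]/[HA]) = 7.52 + log(0.24/0.24)

pH = 7.52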